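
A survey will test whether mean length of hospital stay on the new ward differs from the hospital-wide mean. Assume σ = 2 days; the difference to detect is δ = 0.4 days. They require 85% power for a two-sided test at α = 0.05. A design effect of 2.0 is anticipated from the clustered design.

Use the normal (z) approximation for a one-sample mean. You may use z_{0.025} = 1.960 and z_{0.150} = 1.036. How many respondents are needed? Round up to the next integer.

n = (z_{α/2} + z_β)² · σ² / δ²
  = (1.960 + 1.036)² · 2² / 0.4²
  = 8.9760 · 4 / 0.16
  = 224.40
Design effect: 2.0 × 224.40 = 448.80.
Round up → n = 449.

n = 449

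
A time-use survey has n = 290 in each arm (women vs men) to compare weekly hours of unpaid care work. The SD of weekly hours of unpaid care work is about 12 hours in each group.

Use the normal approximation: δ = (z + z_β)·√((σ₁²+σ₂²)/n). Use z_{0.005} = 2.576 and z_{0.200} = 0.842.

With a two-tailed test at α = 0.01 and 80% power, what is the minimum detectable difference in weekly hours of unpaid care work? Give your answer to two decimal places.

Minimum detectable difference ≈ 3.41 hours

δ = (z_{α/2} + z_β) · √((σ₁²+σ₂²)/n)
  = (2.576 + 0.842) · √(288/290)
  = 3.418 · √0.9931
  = 3.418 · 0.9965
  = 3.4062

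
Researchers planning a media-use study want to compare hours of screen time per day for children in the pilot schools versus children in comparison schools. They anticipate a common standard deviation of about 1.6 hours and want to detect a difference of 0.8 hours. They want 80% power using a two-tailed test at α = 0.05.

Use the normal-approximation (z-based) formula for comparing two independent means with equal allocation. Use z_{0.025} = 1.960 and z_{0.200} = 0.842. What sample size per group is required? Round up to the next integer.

n = (z_{α/2} + z_β)² · (σ₁² + σ₂²) / δ²
  = (1.960 + 0.842)² · (2·1.6² = 5.12) / 0.8²
  = 7.8512 · 5.12 / 0.64
  = 62.81
Round up → n = 63 per group.

n = 63 per group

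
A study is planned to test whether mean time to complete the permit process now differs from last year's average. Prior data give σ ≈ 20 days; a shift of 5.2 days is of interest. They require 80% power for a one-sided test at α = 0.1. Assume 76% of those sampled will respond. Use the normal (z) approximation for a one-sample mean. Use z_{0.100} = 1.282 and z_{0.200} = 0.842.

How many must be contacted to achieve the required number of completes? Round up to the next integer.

n = (z_α + z_β)² · σ² / δ²
  = (1.282 + 0.842)² · 20² / 5.2²
  = 4.5114 · 400 / 27.04
  = 66.74
Adjust for 76% response: 66.74 / 0.76 = 87.81.
Round up → n = 88.

n = 88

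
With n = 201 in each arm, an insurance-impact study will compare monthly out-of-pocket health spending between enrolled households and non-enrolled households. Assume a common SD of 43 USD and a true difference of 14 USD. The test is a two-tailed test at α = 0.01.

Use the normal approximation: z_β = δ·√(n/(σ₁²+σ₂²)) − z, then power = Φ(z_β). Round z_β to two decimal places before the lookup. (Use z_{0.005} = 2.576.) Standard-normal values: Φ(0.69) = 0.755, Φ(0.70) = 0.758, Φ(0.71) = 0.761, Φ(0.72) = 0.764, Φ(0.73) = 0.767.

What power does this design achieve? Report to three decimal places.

Power ≈ 0.755

z_β = δ·√(n/(σ₁²+σ₂²)) − z_{α/2}
    = 14 · √(201/3698) − 2.576
    = 14 · 0.23314 − 2.576
    = 3.2639 − 2.576 = 0.6879 → 0.69
Power = Φ(0.69) = 0.755.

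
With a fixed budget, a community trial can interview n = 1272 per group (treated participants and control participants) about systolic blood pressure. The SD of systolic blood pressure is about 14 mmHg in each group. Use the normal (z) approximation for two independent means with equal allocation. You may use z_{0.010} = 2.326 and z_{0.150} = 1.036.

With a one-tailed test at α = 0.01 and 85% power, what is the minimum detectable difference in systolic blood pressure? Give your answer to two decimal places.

Minimum detectable difference ≈ 1.87 mmHg

δ = (z_α + z_β) · √((σ₁²+σ₂²)/n)
  = (2.326 + 1.036) · √(392/1272)
  = 3.362 · √0.30818
  = 3.362 · 0.5551
  = 1.8664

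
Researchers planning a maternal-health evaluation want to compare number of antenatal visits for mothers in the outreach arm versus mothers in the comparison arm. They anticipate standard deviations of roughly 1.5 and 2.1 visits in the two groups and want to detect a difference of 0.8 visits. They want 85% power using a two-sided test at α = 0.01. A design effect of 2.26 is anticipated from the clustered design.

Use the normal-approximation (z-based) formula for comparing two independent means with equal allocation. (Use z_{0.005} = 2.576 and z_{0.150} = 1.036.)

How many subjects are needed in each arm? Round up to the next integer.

n = (z_{α/2} + z_β)² · (σ₁² + σ₂²) / δ²
  = (2.576 + 1.036)² · (1.5² + 2.1² = 6.66) / 0.8²
  = 13.0465 · 6.66 / 0.64
  = 135.77
Design effect: 2.26 × 135.77 = 306.83.
Round up → n = 307 per group.

n = 307 per group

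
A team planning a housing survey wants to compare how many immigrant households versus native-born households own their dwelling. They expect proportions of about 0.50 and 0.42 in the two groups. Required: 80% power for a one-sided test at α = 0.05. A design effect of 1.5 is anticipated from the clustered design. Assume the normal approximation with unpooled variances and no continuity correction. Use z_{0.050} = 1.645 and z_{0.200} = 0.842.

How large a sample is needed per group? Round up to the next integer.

n = 716 per group

n = (z_α + z_β)² · [p₁(1−p₁) + p₂(1−p₂)] / (p₁ − p₂)²
  = (1.645 + 0.842)² · (0.50·0.50 + 0.42·0.58) / (0.08)²
  = (2.487)² · (0.2500 + 0.2436) / 0.0064
  = 6.1852 · 0.4936 / 0.0064
  = 477.03
Design effect: 1.5 × 477.03 = 715.55.
Round up → n = 716 per group.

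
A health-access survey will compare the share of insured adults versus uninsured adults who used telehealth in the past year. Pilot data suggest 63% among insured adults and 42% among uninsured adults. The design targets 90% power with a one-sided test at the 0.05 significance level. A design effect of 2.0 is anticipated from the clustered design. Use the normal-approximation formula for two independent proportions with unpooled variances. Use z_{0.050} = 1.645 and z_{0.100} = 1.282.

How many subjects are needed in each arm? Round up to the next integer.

n = 186 per group

n = (z_α + z_β)² · [p₁(1−p₁) + p₂(1−p₂)] / (p₁ − p₂)²
  = (1.645 + 1.282)² · (0.63·0.37 + 0.42·0.58) / (0.21)²
  = (2.927)² · (0.2331 + 0.2436) / 0.0441
  = 8.5673 · 0.4767 / 0.0441
  = 92.61
Design effect: 2.0 × 92.61 = 185.22.
Round up → n = 186 per group.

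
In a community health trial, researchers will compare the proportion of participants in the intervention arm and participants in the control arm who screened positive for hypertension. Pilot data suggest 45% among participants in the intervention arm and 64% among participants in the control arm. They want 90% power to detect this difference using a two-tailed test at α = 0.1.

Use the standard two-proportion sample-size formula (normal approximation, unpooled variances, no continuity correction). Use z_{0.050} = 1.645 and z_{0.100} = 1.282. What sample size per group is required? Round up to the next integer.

n = 114 per group

n = (z_{α/2} + z_β)² · [p₁(1−p₁) + p₂(1−p₂)] / (p₁ − p₂)²
  = (1.645 + 1.282)² · (0.45·0.55 + 0.64·0.36) / (-0.19)²
  = (2.927)² · (0.2475 + 0.2304) / 0.0361
  = 8.5673 · 0.4779 / 0.0361
  = 113.42
Round up → n = 114 per group.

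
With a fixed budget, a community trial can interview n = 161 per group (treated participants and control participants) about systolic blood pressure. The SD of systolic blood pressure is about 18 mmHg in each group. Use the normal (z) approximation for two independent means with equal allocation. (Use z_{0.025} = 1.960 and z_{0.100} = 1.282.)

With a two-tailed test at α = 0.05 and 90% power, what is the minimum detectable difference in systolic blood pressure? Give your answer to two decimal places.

δ = (z_{α/2} + z_β) · √((σ₁²+σ₂²)/n)
  = (1.960 + 1.282) · √(648/161)
  = 3.242 · √4.0248
  = 3.242 · 2.0062
  = 6.5041

Minimum detectable difference ≈ 6.50 mmHg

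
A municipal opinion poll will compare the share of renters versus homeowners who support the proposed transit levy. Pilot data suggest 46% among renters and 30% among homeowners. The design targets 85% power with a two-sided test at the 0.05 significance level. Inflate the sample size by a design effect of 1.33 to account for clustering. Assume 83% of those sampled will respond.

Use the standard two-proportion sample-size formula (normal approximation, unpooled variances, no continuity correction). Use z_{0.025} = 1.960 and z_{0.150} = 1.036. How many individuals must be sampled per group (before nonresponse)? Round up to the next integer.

n = (z_{α/2} + z_β)² · [p₁(1−p₁) + p₂(1−p₂)] / (p₁ − p₂)²
  = (1.960 + 1.036)² · (0.46·0.54 + 0.30·0.70) / (0.16)²
  = (2.996)² · (0.2484 + 0.2100) / 0.0256
  = 8.9760 · 0.4584 / 0.0256
  = 160.73
Design effect: 1.33 × 160.73 = 213.77.
Adjust for 83% response: 213.77 / 0.83 = 257.55.
Round up → n = 258 per group.

n = 258 per group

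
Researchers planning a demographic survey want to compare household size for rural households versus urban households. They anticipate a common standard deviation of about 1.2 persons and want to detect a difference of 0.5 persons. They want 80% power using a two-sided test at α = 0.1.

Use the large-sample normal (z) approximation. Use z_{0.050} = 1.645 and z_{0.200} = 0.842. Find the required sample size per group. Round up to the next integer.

n = (z_{α/2} + z_β)² · (σ₁² + σ₂²) / δ²
  = (1.645 + 0.842)² · (2·1.2² = 2.88) / 0.5²
  = 6.1852 · 2.88 / 0.25
  = 71.25
Round up → n = 72 per group.

n = 72 per group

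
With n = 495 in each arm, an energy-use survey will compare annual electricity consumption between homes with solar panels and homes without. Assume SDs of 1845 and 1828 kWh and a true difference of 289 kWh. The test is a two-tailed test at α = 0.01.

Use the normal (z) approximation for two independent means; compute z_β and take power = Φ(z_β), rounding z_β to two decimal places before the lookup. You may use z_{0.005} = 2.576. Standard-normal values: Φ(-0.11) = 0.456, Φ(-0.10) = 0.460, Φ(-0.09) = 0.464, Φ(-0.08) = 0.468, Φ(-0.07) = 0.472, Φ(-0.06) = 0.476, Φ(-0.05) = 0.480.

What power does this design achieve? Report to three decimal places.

z_β = δ·√(n/(σ₁²+σ₂²)) − z_{α/2}
    = 289 · √(495/6745609) − 2.576
    = 289 · 0.00857 − 2.576
    = 2.4757 − 2.576 = -0.1003 → -0.10
Power = Φ(-0.10) = 0.460.

Power ≈ 0.460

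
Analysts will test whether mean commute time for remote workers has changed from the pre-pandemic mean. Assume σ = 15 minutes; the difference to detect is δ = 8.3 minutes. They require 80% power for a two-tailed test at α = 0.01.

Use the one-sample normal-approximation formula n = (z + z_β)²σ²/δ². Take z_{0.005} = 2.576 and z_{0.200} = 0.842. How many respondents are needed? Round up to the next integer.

n = 39

n = (z_{α/2} + z_β)² · σ² / δ²
  = (2.576 + 0.842)² · 15² / 8.3²
  = 11.6827 · 225 / 68.89
  = 38.16
Round up → n = 39.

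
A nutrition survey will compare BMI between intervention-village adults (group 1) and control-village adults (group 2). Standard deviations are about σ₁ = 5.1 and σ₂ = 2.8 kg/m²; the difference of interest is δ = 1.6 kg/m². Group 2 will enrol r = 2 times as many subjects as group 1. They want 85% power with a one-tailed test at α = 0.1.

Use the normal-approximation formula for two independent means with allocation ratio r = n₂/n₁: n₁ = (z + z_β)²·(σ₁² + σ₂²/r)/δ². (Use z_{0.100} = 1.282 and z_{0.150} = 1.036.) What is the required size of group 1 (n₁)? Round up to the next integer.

n₁ = 63

n₁ = (z_α + z_β)² · (σ₁² + σ₂²/r) / δ²
   = (1.282 + 1.036)² · (5.1² + 2.8²/2) / 1.6²
   = 5.3731 · (26.01 + 3.92) / 2.56
   = 5.3731 · 29.93 / 2.56
   = 62.82
Round up → n₁ = 63; n₂ = r·n₁ = 2 × 63 = 126.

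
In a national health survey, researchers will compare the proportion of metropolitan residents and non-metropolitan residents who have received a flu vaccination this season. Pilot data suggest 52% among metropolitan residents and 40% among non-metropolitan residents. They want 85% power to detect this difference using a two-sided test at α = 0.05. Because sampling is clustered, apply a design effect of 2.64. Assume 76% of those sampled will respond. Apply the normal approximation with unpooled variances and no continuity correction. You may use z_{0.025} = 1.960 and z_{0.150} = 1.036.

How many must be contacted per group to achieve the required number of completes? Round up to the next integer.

n = (z_{α/2} + z_β)² · [p₁(1−p₁) + p₂(1−p₂)] / (p₁ − p₂)²
  = (1.960 + 1.036)² · (0.52·0.48 + 0.40·0.60) / (0.12)²
  = (2.996)² · (0.2496 + 0.2400) / 0.0144
  = 8.9760 · 0.4896 / 0.0144
  = 305.18
Design effect: 2.64 × 305.18 = 805.69.
Adjust for 76% response: 805.69 / 0.76 = 1060.11.
Round up → n = 1061 per group.

n = 1061 per group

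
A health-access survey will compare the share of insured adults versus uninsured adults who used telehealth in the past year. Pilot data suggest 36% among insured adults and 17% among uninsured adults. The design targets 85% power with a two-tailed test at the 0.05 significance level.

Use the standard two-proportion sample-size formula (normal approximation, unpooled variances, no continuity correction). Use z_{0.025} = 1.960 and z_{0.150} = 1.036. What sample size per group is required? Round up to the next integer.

n = 93 per group

n = (z_{α/2} + z_β)² · [p₁(1−p₁) + p₂(1−p₂)] / (p₁ − p₂)²
  = (1.960 + 1.036)² · (0.36·0.64 + 0.17·0.83) / (0.19)²
  = (2.996)² · (0.2304 + 0.1411) / 0.0361
  = 8.9760 · 0.3715 / 0.0361
  = 92.37
Round up → n = 93 per group.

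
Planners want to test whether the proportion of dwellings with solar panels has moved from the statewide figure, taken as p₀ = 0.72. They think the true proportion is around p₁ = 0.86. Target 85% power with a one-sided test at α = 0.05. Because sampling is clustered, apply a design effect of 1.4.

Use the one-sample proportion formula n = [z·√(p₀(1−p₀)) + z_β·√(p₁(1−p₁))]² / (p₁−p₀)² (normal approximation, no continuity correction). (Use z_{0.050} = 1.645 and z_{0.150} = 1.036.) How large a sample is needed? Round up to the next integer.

n = 87

n = [z_α·√(p₀q₀) + z_β·√(p₁q₁)]² / (p₁ − p₀)²
  = [1.645·√(0.72·0.28) + 1.036·√(0.86·0.14)]² / (0.14)²
  = [1.645·0.4490 + 1.036·0.3470]² / 0.0196
  = [1.0981]² / 0.0196
  = 61.52
Design effect: 1.4 × 61.52 = 86.13.
Round up → n = 87.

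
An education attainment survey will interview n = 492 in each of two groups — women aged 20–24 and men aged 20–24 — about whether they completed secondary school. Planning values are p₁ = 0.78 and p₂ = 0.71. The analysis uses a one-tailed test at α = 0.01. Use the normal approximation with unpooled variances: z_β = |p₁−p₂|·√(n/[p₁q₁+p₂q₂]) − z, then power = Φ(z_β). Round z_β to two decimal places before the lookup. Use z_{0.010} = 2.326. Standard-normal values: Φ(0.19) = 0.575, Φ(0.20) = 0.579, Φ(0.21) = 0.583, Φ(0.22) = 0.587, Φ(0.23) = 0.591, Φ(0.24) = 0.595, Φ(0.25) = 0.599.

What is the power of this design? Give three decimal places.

z_β = |p₁−p₂|·√(n/[p₁q₁+p₂q₂]) − z_α
    = 0.07 · √(492/0.3775) − 2.326
    = 0.07 · 36.1014 − 2.326
    = 2.5271 − 2.326 = 0.2011 → 0.20
Power = Φ(0.20) = 0.579.

Power ≈ 0.579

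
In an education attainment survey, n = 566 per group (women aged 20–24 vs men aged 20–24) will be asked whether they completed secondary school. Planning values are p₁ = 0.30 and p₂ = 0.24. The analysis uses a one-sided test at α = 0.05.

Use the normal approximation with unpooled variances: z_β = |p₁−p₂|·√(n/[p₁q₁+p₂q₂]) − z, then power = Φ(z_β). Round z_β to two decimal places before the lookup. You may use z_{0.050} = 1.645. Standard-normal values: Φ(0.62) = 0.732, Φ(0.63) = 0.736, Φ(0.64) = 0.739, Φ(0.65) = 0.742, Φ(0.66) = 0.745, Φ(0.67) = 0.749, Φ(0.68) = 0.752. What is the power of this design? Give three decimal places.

z_β = |p₁−p₂|·√(n/[p₁q₁+p₂q₂]) − z_α
    = 0.06 · √(566/0.3924) − 1.645
    = 0.06 · 37.9790 − 1.645
    = 2.2787 − 1.645 = 0.6337 → 0.63
Power = Φ(0.63) = 0.736.

Power ≈ 0.736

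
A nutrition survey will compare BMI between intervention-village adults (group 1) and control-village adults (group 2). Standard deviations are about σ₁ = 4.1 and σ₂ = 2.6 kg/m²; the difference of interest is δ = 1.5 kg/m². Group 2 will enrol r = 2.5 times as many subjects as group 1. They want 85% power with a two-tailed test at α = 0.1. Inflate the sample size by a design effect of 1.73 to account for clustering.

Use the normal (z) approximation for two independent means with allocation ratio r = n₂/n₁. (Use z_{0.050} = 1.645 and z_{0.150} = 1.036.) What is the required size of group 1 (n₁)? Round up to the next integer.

n₁ = 108

n₁ = (z_{α/2} + z_β)² · (σ₁² + σ₂²/r) / δ²
   = (1.645 + 1.036)² · (4.1² + 2.6²/2.5) / 1.5²
   = 7.1878 · (16.81 + 2.704) / 2.25
   = 7.1878 · 19.514 / 2.25
   = 62.34
Design effect: 1.73 × 62.34 = 107.85.
Round up → n₁ = 108; n₂ = r·n₁ = 2.5 × 108 = 270.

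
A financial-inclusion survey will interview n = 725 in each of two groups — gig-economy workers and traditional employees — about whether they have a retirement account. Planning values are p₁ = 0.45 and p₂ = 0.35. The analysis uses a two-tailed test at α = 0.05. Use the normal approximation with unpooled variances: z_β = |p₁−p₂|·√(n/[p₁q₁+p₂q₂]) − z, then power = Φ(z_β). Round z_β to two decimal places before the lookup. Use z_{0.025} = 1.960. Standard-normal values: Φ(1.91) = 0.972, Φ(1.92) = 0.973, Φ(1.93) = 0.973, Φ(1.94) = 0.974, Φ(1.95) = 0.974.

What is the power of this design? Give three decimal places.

z_β = |p₁−p₂|·√(n/[p₁q₁+p₂q₂]) − z_{α/2}
    = 0.10 · √(725/0.4750) − 1.960
    = 0.10 · 39.0681 − 1.960
    = 3.9068 − 1.960 = 1.9468 → 1.95
Power = Φ(1.95) = 0.974.

Power ≈ 0.974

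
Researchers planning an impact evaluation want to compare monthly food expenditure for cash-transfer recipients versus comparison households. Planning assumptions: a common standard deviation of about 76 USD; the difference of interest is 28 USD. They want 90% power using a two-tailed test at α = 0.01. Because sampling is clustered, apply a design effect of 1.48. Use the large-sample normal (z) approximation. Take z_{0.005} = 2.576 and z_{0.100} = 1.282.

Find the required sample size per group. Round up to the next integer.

n = (z_{α/2} + z_β)² · (σ₁² + σ₂²) / δ²
  = (2.576 + 1.282)² · (2·76² = 11552) / 28²
  = 14.8842 · 11552 / 784
  = 219.31
Design effect: 1.48 × 219.31 = 324.58.
Round up → n = 325 per group.

n = 325 per group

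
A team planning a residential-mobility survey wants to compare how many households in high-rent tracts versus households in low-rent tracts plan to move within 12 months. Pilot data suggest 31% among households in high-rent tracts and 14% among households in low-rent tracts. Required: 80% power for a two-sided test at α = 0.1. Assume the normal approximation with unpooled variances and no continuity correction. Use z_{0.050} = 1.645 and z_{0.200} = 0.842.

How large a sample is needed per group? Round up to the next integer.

n = (z_{α/2} + z_β)² · [p₁(1−p₁) + p₂(1−p₂)] / (p₁ − p₂)²
  = (1.645 + 0.842)² · (0.31·0.69 + 0.14·0.86) / (0.17)²
  = (2.487)² · (0.2139 + 0.1204) / 0.0289
  = 6.1852 · 0.3343 / 0.0289
  = 71.55
Round up → n = 72 per group.

n = 72 per group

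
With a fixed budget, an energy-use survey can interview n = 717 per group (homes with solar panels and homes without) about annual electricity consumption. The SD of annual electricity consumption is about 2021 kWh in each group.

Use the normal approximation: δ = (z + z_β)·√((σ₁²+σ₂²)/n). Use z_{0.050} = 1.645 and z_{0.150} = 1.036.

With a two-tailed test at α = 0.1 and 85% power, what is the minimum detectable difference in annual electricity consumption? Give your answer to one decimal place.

Minimum detectable difference ≈ 286.2 kWh

δ = (z_{α/2} + z_β) · √((σ₁²+σ₂²)/n)
  = (1.645 + 1.036) · √(8168882/717)
  = 2.681 · √11393.1
  = 2.681 · 106.7387
  = 286.1663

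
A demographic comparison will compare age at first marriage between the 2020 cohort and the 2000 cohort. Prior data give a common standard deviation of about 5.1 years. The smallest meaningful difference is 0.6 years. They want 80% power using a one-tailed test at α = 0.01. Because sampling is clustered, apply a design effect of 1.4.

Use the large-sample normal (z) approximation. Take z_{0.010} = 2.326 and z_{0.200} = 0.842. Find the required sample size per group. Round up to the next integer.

n = 2031 per group

n = (z_α + z_β)² · (σ₁² + σ₂²) / δ²
  = (2.326 + 0.842)² · (2·5.1² = 52.02) / 0.6²
  = 10.0362 · 52.02 / 0.36
  = 1450.23
Design effect: 1.4 × 1450.23 = 2030.33.
Round up → n = 2031 per group.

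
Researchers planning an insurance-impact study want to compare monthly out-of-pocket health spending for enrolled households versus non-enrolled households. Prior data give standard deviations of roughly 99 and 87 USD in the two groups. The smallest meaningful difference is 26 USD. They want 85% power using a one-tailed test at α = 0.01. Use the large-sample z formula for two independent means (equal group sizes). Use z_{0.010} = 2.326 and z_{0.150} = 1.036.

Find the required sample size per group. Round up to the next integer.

n = 291 per group

n = (z_α + z_β)² · (σ₁² + σ₂²) / δ²
  = (2.326 + 1.036)² · (99² + 87² = 17370) / 26²
  = 11.3030 · 17370 / 676
  = 290.43
Round up → n = 291 per group.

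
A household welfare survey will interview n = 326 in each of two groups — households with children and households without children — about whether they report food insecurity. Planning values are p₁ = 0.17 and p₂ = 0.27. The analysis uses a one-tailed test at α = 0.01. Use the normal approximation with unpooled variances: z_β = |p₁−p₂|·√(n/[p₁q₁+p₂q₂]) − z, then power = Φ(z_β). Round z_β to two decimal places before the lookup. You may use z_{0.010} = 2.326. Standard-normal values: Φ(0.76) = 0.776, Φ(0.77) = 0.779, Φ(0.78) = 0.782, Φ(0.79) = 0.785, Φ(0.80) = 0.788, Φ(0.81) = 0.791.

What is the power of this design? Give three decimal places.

Power ≈ 0.782

z_β = |p₁−p₂|·√(n/[p₁q₁+p₂q₂]) − z_α
    = 0.10 · √(326/0.3382) − 2.326
    = 0.10 · 31.0472 − 2.326
    = 3.1047 − 2.326 = 0.7787 → 0.78
Power = Φ(0.78) = 0.782.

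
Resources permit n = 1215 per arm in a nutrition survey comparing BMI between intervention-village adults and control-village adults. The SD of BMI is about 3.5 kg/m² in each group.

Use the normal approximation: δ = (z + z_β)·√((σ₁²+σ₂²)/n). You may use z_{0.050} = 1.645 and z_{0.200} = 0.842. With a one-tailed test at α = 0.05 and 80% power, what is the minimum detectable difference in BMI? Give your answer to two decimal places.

Minimum detectable difference ≈ 0.35 kg/m²

δ = (z_α + z_β) · √((σ₁²+σ₂²)/n)
  = (1.645 + 0.842) · √(24.5/1215)
  = 2.487 · √0.02016
  = 2.487 · 0.1420
  = 0.3532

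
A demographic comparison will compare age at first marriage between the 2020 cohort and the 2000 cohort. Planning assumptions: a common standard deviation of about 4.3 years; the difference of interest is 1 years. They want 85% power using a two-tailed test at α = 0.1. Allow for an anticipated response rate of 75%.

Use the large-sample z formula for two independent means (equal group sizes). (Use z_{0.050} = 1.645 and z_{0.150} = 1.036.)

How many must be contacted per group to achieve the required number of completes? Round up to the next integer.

n = 355 per group

n = (z_{α/2} + z_β)² · (σ₁² + σ₂²) / δ²
  = (1.645 + 1.036)² · (2·4.3² = 36.98) / 1²
  = 7.1878 · 36.98 / 1
  = 265.80
Adjust for 75% response: 265.80 / 0.75 = 354.40.
Round up → n = 355 per group.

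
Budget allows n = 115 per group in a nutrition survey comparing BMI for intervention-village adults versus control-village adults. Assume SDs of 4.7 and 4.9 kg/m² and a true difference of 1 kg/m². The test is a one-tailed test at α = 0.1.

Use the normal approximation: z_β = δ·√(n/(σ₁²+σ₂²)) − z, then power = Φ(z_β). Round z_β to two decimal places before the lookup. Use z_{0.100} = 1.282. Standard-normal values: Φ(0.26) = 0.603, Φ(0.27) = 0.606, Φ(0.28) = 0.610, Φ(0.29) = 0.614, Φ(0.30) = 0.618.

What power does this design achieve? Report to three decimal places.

z_β = δ·√(n/(σ₁²+σ₂²)) − z_α
    = 1 · √(115/46.1) − 1.282
    = 1 · 1.57942 − 1.282
    = 1.5794 − 1.282 = 0.2974 → 0.30
Power = Φ(0.30) = 0.618.

Power ≈ 0.618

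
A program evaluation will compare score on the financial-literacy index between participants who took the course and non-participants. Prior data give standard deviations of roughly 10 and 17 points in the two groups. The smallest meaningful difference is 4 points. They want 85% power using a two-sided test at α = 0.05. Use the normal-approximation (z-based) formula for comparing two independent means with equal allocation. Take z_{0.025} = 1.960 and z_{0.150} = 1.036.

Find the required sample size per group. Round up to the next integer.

n = (z_{α/2} + z_β)² · (σ₁² + σ₂²) / δ²
  = (1.960 + 1.036)² · (10² + 17² = 389) / 4²
  = 8.9760 · 389 / 16
  = 218.23
Round up → n = 219 per group.

n = 219 per group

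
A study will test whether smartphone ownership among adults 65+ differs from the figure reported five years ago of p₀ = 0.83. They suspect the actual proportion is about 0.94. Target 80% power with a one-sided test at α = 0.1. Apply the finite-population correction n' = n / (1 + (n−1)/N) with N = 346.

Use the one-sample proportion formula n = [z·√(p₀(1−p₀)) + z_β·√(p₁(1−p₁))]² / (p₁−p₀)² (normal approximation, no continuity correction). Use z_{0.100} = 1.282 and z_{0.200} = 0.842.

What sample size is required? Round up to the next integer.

n = [z_α·√(p₀q₀) + z_β·√(p₁q₁)]² / (p₁ − p₀)²
  = [1.282·√(0.83·0.17) + 0.842·√(0.94·0.06)]² / (0.11)²
  = [1.282·0.3756 + 0.842·0.2375]² / 0.0121
  = [0.6815]² / 0.0121
  = 38.39
Finite-population correction (N = 346): 38.39 / (1 + (38.39 − 1)/346) = 34.64.
Round up → n = 35.

n = 35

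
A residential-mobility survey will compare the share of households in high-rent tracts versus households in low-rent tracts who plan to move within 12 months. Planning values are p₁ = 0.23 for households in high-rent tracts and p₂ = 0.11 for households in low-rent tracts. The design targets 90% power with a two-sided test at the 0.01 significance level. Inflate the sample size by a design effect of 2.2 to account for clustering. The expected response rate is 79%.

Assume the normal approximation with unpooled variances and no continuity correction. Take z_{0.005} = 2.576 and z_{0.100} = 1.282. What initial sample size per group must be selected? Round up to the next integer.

n = (z_{α/2} + z_β)² · [p₁(1−p₁) + p₂(1−p₂)] / (p₁ − p₂)²
  = (2.576 + 1.282)² · (0.23·0.77 + 0.11·0.89) / (0.12)²
  = (3.858)² · (0.1771 + 0.0979) / 0.0144
  = 14.8842 · 0.2750 / 0.0144
  = 284.25
Design effect: 2.2 × 284.25 = 625.34.
Adjust for 79% response: 625.34 / 0.79 = 791.57.
Round up → n = 792 per group.

n = 792 per group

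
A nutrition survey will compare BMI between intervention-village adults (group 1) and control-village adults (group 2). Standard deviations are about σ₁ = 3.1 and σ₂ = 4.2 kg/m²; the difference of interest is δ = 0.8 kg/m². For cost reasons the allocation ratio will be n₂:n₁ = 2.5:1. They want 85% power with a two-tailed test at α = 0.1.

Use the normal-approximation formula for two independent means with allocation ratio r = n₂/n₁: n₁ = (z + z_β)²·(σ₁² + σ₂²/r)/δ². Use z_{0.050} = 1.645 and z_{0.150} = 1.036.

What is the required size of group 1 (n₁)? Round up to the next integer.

n₁ = (z_{α/2} + z_β)² · (σ₁² + σ₂²/r) / δ²
   = (1.645 + 1.036)² · (3.1² + 4.2²/2.5) / 0.8²
   = 7.1878 · (9.61 + 7.056) / 0.64
   = 7.1878 · 16.666 / 0.64
   = 187.17
Round up → n₁ = 188; n₂ = r·n₁ = 2.5 × 188 = 470.

n₁ = 188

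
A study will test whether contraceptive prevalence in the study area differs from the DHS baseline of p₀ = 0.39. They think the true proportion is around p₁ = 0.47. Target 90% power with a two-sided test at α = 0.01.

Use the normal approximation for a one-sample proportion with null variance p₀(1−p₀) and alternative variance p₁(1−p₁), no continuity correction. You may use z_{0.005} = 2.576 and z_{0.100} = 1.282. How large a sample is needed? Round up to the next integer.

n = 562

n = [z_{α/2}·√(p₀q₀) + z_β·√(p₁q₁)]² / (p₁ − p₀)²
  = [2.576·√(0.39·0.61) + 1.282·√(0.47·0.53)]² / (0.08)²
  = [2.576·0.4877 + 1.282·0.4991]² / 0.0064
  = [1.8963]² / 0.0064
  = 561.86
Round up → n = 562.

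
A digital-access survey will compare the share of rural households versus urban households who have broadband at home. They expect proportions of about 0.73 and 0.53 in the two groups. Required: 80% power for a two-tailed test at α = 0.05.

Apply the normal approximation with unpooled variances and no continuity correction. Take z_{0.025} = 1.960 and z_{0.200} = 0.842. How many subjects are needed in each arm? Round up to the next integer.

n = (z_{α/2} + z_β)² · [p₁(1−p₁) + p₂(1−p₂)] / (p₁ − p₂)²
  = (1.960 + 0.842)² · (0.73·0.27 + 0.53·0.47) / (0.20)²
  = (2.802)² · (0.1971 + 0.2491) / 0.0400
  = 7.8512 · 0.4462 / 0.0400
  = 87.58
Round up → n = 88 per group.

n = 88 per group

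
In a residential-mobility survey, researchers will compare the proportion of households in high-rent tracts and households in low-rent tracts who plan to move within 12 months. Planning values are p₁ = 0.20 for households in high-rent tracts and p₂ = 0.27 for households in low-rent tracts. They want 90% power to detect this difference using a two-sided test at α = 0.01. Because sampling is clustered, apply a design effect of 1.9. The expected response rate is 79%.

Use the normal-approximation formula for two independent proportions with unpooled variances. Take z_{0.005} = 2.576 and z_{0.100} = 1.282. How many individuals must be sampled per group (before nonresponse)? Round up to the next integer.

n = (z_{α/2} + z_β)² · [p₁(1−p₁) + p₂(1−p₂)] / (p₁ − p₂)²
  = (2.576 + 1.282)² · (0.20·0.80 + 0.27·0.73) / (-0.07)²
  = (3.858)² · (0.1600 + 0.1971) / 0.0049
  = 14.8842 · 0.3571 / 0.0049
  = 1084.72
Design effect: 1.9 × 1084.72 = 2060.97.
Adjust for 79% response: 2060.97 / 0.79 = 2608.82.
Round up → n = 2609 per group.

n = 2609 per group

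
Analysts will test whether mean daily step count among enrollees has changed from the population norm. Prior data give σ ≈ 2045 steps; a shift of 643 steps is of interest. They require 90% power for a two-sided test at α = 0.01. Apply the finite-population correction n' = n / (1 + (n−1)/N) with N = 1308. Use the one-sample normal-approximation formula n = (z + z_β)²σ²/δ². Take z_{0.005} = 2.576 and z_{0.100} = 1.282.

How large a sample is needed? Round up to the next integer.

n = (z_{α/2} + z_β)² · σ² / δ²
  = (2.576 + 1.282)² · 2045² / 643²
  = 14.8842 · 4182025 / 413449
  = 150.55
Finite-population correction (N = 1308): 150.55 / (1 + (150.55 − 1)/1308) = 135.11.
Round up → n = 136.

n = 136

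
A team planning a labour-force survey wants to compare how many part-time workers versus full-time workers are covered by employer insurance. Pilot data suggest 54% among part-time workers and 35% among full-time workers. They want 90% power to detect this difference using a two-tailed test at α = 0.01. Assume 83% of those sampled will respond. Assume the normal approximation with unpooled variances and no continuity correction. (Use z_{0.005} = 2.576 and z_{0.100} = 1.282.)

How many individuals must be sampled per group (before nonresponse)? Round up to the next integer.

n = 237 per group

n = (z_{α/2} + z_β)² · [p₁(1−p₁) + p₂(1−p₂)] / (p₁ − p₂)²
  = (2.576 + 1.282)² · (0.54·0.46 + 0.35·0.65) / (0.19)²
  = (3.858)² · (0.2484 + 0.2275) / 0.0361
  = 14.8842 · 0.4759 / 0.0361
  = 196.22
Adjust for 83% response: 196.22 / 0.83 = 236.40.
Round up → n = 237 per group.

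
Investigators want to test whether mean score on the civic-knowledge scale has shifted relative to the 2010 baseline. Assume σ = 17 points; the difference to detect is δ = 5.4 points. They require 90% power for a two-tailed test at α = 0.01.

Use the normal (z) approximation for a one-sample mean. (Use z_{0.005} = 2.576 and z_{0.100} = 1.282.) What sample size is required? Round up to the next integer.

n = (z_{α/2} + z_β)² · σ² / δ²
  = (2.576 + 1.282)² · 17² / 5.4²
  = 14.8842 · 289 / 29.16
  = 147.51
Round up → n = 148.

n = 148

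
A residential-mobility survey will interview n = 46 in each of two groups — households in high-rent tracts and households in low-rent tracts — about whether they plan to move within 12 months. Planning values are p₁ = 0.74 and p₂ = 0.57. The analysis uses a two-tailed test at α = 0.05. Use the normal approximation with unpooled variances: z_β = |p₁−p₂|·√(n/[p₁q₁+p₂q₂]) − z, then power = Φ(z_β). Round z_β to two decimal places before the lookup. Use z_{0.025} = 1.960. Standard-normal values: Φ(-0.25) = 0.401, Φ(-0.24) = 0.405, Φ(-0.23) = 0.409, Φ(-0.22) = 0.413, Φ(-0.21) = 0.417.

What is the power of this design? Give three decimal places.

z_β = |p₁−p₂|·√(n/[p₁q₁+p₂q₂]) − z_{α/2}
    = 0.17 · √(46/0.4375) − 1.960
    = 0.17 · 10.2539 − 1.960
    = 1.7432 − 1.960 = -0.2168 → -0.22
Power = Φ(-0.22) = 0.413.

Power ≈ 0.413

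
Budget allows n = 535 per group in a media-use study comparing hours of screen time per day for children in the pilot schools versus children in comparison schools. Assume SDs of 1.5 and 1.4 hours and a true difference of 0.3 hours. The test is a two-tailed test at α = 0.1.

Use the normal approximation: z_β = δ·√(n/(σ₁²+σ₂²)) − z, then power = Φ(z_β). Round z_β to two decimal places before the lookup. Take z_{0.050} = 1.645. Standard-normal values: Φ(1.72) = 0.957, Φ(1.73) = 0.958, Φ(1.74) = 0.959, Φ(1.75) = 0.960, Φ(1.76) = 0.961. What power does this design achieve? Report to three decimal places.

z_β = δ·√(n/(σ₁²+σ₂²)) − z_{α/2}
    = 0.3 · √(535/4.21) − 1.645
    = 0.3 · 11.27290 − 1.645
    = 3.3819 − 1.645 = 1.7369 → 1.74
Power = Φ(1.74) = 0.959.

Power ≈ 0.959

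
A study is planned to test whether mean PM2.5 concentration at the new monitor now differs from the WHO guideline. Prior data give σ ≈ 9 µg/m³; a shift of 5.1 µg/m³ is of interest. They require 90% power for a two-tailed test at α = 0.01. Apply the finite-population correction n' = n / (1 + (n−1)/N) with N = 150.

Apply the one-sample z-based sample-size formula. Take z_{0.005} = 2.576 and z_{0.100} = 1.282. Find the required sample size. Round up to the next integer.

n = 36

n = (z_{α/2} + z_β)² · σ² / δ²
  = (2.576 + 1.282)² · 9² / 5.1²
  = 14.8842 · 81 / 26.01
  = 46.35
Finite-population correction (N = 150): 46.35 / (1 + (46.35 − 1)/150) = 35.59.
Round up → n = 36.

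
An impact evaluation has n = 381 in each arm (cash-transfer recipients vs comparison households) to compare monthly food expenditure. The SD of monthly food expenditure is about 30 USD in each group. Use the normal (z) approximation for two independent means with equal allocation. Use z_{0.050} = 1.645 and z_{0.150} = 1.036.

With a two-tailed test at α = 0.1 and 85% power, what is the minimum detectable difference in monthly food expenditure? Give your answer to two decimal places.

δ = (z_{α/2} + z_β) · √((σ₁²+σ₂²)/n)
  = (1.645 + 1.036) · √(1800/381)
  = 2.681 · √4.7244
  = 2.681 · 2.1736
  = 5.8273

Minimum detectable difference ≈ 5.83 USD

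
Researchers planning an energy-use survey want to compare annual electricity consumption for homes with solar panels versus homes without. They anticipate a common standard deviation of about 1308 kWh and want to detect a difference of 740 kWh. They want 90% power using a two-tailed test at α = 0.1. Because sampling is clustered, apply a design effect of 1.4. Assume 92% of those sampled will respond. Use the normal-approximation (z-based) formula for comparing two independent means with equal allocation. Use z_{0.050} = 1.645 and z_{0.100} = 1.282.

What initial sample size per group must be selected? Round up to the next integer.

n = (z_{α/2} + z_β)² · (σ₁² + σ₂²) / δ²
  = (1.645 + 1.282)² · (2·1308² = 3421728) / 740²
  = 8.5673 · 3421728 / 547600
  = 53.53
Design effect: 1.4 × 53.53 = 74.95.
Adjust for 92% response: 74.95 / 0.92 = 81.46.
Round up → n = 82 per group.

n = 82 per group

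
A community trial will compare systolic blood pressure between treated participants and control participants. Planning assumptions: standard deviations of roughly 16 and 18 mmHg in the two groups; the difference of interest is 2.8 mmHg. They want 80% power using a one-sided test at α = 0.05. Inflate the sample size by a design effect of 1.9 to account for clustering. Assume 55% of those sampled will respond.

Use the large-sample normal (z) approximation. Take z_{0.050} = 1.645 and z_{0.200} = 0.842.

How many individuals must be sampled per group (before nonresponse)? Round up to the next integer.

n = (z_α + z_β)² · (σ₁² + σ₂²) / δ²
  = (1.645 + 0.842)² · (16² + 18² = 580) / 2.8²
  = 6.1852 · 580 / 7.84
  = 457.58
Design effect: 1.9 × 457.58 = 869.39.
Adjust for 55% response: 869.39 / 0.55 = 1580.72.
Round up → n = 1581 per group.

n = 1581 per group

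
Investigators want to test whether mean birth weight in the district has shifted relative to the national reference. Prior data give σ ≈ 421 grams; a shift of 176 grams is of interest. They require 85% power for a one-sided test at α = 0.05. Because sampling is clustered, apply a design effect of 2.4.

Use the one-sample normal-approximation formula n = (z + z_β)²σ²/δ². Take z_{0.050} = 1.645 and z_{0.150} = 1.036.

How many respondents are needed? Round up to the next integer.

n = (z_α + z_β)² · σ² / δ²
  = (1.645 + 1.036)² · 421² / 176²
  = 7.1878 · 177241 / 30976
  = 41.13
Design effect: 2.4 × 41.13 = 98.71.
Round up → n = 99.

n = 99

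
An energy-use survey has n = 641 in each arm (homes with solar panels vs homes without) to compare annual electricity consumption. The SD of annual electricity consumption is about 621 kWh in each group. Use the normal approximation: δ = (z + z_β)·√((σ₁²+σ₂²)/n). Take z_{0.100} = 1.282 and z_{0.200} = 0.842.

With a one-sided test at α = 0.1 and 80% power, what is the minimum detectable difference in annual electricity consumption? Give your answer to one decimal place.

Minimum detectable difference ≈ 73.7 kWh

δ = (z_α + z_β) · √((σ₁²+σ₂²)/n)
  = (1.282 + 0.842) · √(771282/641)
  = 2.124 · √1203.2
  = 2.124 · 34.6879
  = 73.6770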